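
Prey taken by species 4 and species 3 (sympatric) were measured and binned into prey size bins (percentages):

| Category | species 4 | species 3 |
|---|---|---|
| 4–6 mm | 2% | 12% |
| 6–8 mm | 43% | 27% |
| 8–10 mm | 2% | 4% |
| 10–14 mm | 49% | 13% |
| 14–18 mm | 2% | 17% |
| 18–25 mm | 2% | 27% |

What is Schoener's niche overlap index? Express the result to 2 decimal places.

0.48

Convert percentages to proportions (divide by 100).
Σ|p₁ᵢ − p₂ᵢ| = 0.10 + 0.16 + 0.02 + 0.36 + 0.15 + 0.25 = 1.04
D = 1 − ½ × 1.04 = 1 − 0.520 = 0.4800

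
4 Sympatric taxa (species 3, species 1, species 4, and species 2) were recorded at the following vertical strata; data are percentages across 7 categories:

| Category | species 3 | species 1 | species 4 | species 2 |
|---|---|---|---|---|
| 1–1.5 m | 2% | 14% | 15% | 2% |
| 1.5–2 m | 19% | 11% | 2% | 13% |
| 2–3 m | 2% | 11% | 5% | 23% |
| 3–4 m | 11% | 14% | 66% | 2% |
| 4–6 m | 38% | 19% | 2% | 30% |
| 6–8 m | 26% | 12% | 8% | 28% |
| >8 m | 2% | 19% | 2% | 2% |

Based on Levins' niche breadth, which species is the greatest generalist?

species 1

Convert percentages to proportions (divide by 100).
Σp_3ᵢ² = 0.02² + 0.19² + 0.02² + 0.11² + 0.38² + 0.26² + 0.02² = 0.0004 + 0.0361 + 0.0004 + 0.0121 + 0.1444 + 0.0676 + 0.0004 = 0.2614
B_3 = 1 / 0.2614 = 3.8256
Σp_1ᵢ² = 0.14² + 0.11² + 0.11² + 0.14² + 0.19² + 0.12² + 0.19² = 0.0196 + 0.0121 + 0.0121 + 0.0196 + 0.0361 + 0.0144 + 0.0361 = 0.1500
B_1 = 1 / 0.1500 = 6.6667
Σp_4ᵢ² = 0.15² + 0.02² + 0.05² + 0.66² + 0.02² + 0.08² + 0.02² = 0.0225 + 0.0004 + 0.0025 + 0.4356 + 0.0004 + 0.0064 + 0.0004 = 0.4682
B_4 = 1 / 0.4682 = 2.1358
Σp_2ᵢ² = 0.02² + 0.13² + 0.23² + 0.02² + 0.30² + 0.28² + 0.02² = 0.0004 + 0.0169 + 0.0529 + 0.0004 + 0.0900 + 0.0784 + 0.0004 = 0.2394
B_2 = 1 / 0.2394 = 4.1771
Highest B → broadest niche (most generalist): species 1 (B = 6.67).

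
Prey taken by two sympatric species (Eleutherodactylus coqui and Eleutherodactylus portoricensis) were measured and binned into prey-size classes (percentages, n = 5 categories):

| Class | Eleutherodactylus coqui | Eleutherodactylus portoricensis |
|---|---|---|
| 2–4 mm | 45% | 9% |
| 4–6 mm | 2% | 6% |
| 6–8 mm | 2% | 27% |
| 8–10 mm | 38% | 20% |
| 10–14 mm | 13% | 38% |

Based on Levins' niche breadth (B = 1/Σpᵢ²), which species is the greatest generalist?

Eleutherodactylus portoricensis

Convert percentages to proportions (divide by 100).
Σp_coquᵢ² = 0.45² + 0.02² + 0.02² + 0.38² + 0.13² = 0.2025 + 0.0004 + 0.0004 + 0.1444 + 0.0169 = 0.3646
B_coqu = 1 / 0.3646 = 2.7427
Σp_portᵢ² = 0.09² + 0.06² + 0.27² + 0.20² + 0.38² = 0.0081 + 0.0036 + 0.0729 + 0.0400 + 0.1444 = 0.2690
B_port = 1 / 0.2690 = 3.7175
Highest B → broadest niche (most generalist): Eleutherodactylus portoricensis (B = 3.72).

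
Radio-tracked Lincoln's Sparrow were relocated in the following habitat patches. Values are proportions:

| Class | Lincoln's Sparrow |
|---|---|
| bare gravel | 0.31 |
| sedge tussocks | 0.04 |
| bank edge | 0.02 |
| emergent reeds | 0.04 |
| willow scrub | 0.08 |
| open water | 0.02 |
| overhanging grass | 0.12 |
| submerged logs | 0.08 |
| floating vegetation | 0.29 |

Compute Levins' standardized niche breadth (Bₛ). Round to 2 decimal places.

0.47

Σpᵢ² = 0.31² + 0.04² + 0.02² + 0.04² + 0.08² + 0.02² + 0.12² + 0.08² + 0.29² = 0.0961 + 0.0016 + 0.0004 + 0.0016 + 0.0064 + 0.0004 + 0.0144 + 0.0064 + 0.0841 = 0.2114
B = 1 / 0.2114 = 4.7304
Bₛ = (B − 1)/(n − 1) = (4.7304 − 1)/(9 − 1) = 3.7304/8 = 0.4663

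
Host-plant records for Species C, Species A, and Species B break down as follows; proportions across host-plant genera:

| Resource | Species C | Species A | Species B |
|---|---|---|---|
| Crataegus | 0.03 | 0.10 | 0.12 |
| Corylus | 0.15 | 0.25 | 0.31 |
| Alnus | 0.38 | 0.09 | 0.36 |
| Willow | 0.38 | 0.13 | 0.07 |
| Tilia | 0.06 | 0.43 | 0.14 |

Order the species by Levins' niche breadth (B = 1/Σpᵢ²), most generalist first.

Species B > Species A > Species C

Σp_Cᵢ² = 0.03² + 0.15² + 0.38² + 0.38² + 0.06² = 0.0009 + 0.0225 + 0.1444 + 0.1444 + 0.0036 = 0.3158
B_C = 1 / 0.3158 = 3.1666
Σp_Aᵢ² = 0.10² + 0.25² + 0.09² + 0.13² + 0.43² = 0.0100 + 0.0625 + 0.0081 + 0.0169 + 0.1849 = 0.2824
B_A = 1 / 0.2824 = 3.5411
Σp_Bᵢ² = 0.12² + 0.31² + 0.36² + 0.07² + 0.14² = 0.0144 + 0.0961 + 0.1296 + 0.0049 + 0.0196 = 0.2646
B_B = 1 / 0.2646 = 3.7793
Ranking by B (broadest → narrowest): Species B (3.78) > Species A (3.54) > Species C (3.17)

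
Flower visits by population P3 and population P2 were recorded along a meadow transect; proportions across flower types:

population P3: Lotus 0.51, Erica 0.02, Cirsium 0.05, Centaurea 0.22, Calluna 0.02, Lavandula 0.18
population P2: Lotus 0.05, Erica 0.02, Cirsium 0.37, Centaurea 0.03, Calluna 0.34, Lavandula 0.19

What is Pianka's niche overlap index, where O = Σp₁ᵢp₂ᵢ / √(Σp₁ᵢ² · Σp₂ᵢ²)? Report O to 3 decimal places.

0.290

Σ p₁ᵢp₂ᵢ = 0.0255 + 0.0004 + 0.0185 + 0.0066 + 0.0068 + 0.0342 = 0.0920
Σp_1ᵢ² = 0.51² + 0.02² + 0.05² + 0.22² + 0.02² + 0.18² = 0.2601 + 0.0004 + 0.0025 + 0.0484 + 0.0004 + 0.0324 = 0.3442
Σp_2ᵢ² = 0.05² + 0.02² + 0.37² + 0.03² + 0.34² + 0.19² = 0.0025 + 0.0004 + 0.1369 + 0.0009 + 0.1156 + 0.0361 = 0.2924
O = 0.0920 / √(0.3442 × 0.2924) = 0.0920 / 0.317245 = 0.29000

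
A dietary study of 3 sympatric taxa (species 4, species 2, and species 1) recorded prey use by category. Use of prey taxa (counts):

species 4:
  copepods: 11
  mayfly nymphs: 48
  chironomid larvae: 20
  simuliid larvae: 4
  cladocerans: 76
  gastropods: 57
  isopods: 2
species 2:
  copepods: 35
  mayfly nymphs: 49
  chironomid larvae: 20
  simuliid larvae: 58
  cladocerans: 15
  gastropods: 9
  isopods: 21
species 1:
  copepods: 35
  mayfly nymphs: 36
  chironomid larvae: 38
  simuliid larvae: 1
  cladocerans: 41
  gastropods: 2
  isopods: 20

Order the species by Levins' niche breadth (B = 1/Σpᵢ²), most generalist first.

species 2 > species 1 > species 4

Proportions for species 4 (n=218): 11/218=0.0505, 48/218=0.2202, 20/218=0.0917, 4/218=0.0183, 76/218=0.3486, 57/218=0.2615, 2/218=0.0092
Proportions for species 2 (n=207): 35/207=0.1691, 49/207=0.2367, 20/207=0.0966, 58/207=0.2802, 15/207=0.0725, 9/207=0.0435, 21/207=0.1014
Proportions for species 1 (n=173): 35/173=0.2023, 36/173=0.2081, 38/173=0.2197, 1/173=0.0058, 41/173=0.2370, 2/173=0.0116, 20/173=0.1156
Σp_4ᵢ² = 0.0505² + 0.2202² + 0.0917² + 0.0183² + 0.3486² + 0.2615² + 0.0092² = 0.002550 + 0.048488 + 0.008409 + 0.000335 + 0.121522 + 0.068382 + 0.000085 = 0.249771
B_4 = 1 / 0.249771 = 4.0037
Σp_2ᵢ² = 0.1691² + 0.2367² + 0.0966² + 0.2802² + 0.0725² + 0.0435² + 0.1014² = 0.028595 + 0.056027 + 0.009332 + 0.078512 + 0.005256 + 0.001892 + 0.010282 = 0.189896
B_2 = 1 / 0.189896 = 5.2660
Σp_1ᵢ² = 0.2023² + 0.2081² + 0.2197² + 0.0058² + 0.2370² + 0.0116² + 0.1156² = 0.040925 + 0.043306 + 0.048268 + 0.000034 + 0.056169 + 0.000135 + 0.013363 = 0.202200
B_1 = 1 / 0.202200 = 4.9456
Ranking by B (broadest → narrowest): species 2 (5.27) > species 1 (4.95) > species 4 (4.00)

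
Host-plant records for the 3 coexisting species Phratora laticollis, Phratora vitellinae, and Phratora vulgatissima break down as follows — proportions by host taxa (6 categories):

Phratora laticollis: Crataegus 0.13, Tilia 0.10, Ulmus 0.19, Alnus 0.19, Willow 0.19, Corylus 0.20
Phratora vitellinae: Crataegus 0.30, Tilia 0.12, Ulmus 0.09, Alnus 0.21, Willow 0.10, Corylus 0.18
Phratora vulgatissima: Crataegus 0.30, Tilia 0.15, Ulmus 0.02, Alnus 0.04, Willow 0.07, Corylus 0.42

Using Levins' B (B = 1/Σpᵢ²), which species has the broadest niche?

Phratora laticollis

Σp_latiᵢ² = 0.13² + 0.10² + 0.19² + 0.19² + 0.19² + 0.20² = 0.0169 + 0.0100 + 0.0361 + 0.0361 + 0.0361 + 0.0400 = 0.1752
B_lati = 1 / 0.1752 = 5.7078
Σp_viteᵢ² = 0.30² + 0.12² + 0.09² + 0.21² + 0.10² + 0.18² = 0.0900 + 0.0144 + 0.0081 + 0.0441 + 0.0100 + 0.0324 = 0.1990
B_vite = 1 / 0.1990 = 5.0251
Σp_vulgᵢ² = 0.30² + 0.15² + 0.02² + 0.04² + 0.07² + 0.42² = 0.0900 + 0.0225 + 0.0004 + 0.0016 + 0.0049 + 0.1764 = 0.2958
B_vulg = 1 / 0.2958 = 3.3807
Highest B → broadest niche (most generalist): Phratora laticollis (B = 5.71).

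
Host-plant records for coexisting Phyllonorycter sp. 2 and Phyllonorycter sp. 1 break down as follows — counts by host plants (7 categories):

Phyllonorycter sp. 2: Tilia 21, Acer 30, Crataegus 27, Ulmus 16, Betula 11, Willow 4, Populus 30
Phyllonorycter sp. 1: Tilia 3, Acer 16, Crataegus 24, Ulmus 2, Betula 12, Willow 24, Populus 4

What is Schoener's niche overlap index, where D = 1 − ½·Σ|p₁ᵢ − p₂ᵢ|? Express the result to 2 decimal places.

0.60

Proportions for Phyllonorycter sp. 2 (n=139): 21/139=0.1511, 30/139=0.2158, 27/139=0.1942, 16/139=0.1151, 11/139=0.0791, 4/139=0.0288, 30/139=0.2158
Proportions for Phyllonorycter sp. 1 (n=85): 3/85=0.0353, 16/85=0.1882, 24/85=0.2824, 2/85=0.0235, 12/85=0.1412, 24/85=0.2824, 4/85=0.0471
Σ|p₁ᵢ − p₂ᵢ| = 0.1158 + 0.0276 + 0.0882 + 0.0916 + 0.0621 + 0.2536 + 0.1687 = 0.8076
D = 1 − ½ × 0.8076 = 1 − 0.40380 = 0.59620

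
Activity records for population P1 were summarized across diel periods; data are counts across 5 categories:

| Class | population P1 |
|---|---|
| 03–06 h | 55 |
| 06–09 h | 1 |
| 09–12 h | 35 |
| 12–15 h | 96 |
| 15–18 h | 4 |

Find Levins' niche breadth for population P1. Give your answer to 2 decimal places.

2.71

Proportions for population P1 (n=191): 55/191=0.2880, 1/191=0.0052, 35/191=0.1832, 96/191=0.5026, 4/191=0.0209
Σpᵢ² = 0.2880² + 0.0052² + 0.1832² + 0.5026² + 0.0209² = 0.082944 + 0.000027 + 0.033562 + 0.252607 + 0.000437 = 0.369577
B = 1 / 0.369577 = 2.7058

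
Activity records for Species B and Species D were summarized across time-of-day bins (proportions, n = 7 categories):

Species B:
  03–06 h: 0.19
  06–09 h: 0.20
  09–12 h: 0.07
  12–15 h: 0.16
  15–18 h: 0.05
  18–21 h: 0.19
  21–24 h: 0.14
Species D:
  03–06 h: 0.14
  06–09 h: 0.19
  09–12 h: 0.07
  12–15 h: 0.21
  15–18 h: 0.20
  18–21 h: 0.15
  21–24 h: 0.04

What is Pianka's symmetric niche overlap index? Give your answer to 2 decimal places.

Σ p₁ᵢp₂ᵢ = 0.0266 + 0.0380 + 0.0049 + 0.0336 + 0.0100 + 0.0285 + 0.0056 = 0.1472
Σp_1ᵢ² = 0.19² + 0.20² + 0.07² + 0.16² + 0.05² + 0.19² + 0.14² = 0.0361 + 0.0400 + 0.0049 + 0.0256 + 0.0025 + 0.0361 + 0.0196 = 0.1648
Σp_2ᵢ² = 0.14² + 0.19² + 0.07² + 0.21² + 0.20² + 0.15² + 0.04² = 0.0196 + 0.0361 + 0.0049 + 0.0441 + 0.0400 + 0.0225 + 0.0016 = 0.1688
O = 0.1472 / √(0.1648 × 0.1688) = 0.1472 / 0.16679 = 0.8825

0.88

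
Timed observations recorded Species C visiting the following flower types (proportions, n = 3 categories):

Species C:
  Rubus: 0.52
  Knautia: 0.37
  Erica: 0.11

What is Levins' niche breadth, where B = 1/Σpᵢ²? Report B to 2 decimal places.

2.38

Σpᵢ² = 0.52² + 0.37² + 0.11² = 0.2704 + 0.1369 + 0.0121 = 0.4194
B = 1 / 0.4194 = 2.3844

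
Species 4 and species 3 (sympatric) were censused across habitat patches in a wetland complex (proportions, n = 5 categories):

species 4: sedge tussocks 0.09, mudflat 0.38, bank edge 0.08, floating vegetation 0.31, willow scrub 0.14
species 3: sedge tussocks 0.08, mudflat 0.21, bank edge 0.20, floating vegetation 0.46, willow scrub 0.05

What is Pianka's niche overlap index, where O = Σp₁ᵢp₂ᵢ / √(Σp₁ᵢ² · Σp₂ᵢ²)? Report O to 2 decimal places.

0.87

Σ p₁ᵢp₂ᵢ = 0.0072 + 0.0798 + 0.0160 + 0.1426 + 0.0070 = 0.2526
Σp_1ᵢ² = 0.09² + 0.38² + 0.08² + 0.31² + 0.14² = 0.0081 + 0.1444 + 0.0064 + 0.0961 + 0.0196 = 0.2746
Σp_2ᵢ² = 0.08² + 0.21² + 0.20² + 0.46² + 0.05² = 0.0064 + 0.0441 + 0.0400 + 0.2116 + 0.0025 = 0.3046
O = 0.2526 / √(0.2746 × 0.3046) = 0.2526 / 0.28921 = 0.8734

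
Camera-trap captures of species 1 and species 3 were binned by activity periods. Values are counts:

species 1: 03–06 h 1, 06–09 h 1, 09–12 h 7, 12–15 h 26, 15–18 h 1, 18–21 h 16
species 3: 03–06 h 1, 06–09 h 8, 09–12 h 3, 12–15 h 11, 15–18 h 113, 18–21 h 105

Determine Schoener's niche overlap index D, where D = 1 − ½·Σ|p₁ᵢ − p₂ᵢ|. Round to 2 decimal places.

0.41

Proportions for species 1 (n=52): 1/52=0.0192, 1/52=0.0192, 7/52=0.1346, 26/52=0.5000, 1/52=0.0192, 16/52=0.3077
Proportions for species 3 (n=241): 1/241=0.0041, 8/241=0.0332, 3/241=0.0124, 11/241=0.0456, 113/241=0.4689, 105/241=0.4357
Σ|p₁ᵢ − p₂ᵢ| = 0.0151 + 0.0140 + 0.1222 + 0.4544 + 0.4497 + 0.1280 = 1.1834
D = 1 − ½ × 1.1834 = 1 − 0.59170 = 0.40830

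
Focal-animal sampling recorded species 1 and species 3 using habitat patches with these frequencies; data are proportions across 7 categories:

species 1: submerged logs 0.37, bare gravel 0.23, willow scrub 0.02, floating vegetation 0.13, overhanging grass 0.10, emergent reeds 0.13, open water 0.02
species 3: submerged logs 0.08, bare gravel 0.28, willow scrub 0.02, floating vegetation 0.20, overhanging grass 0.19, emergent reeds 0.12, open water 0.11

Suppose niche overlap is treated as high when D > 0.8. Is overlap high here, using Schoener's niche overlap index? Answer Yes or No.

No

Σ|p₁ᵢ − p₂ᵢ| = 0.29 + 0.05 + 0.00 + 0.07 + 0.09 + 0.01 + 0.09 = 0.60
D = 1 − ½ × 0.60 = 1 − 0.300 = 0.7000
D = 0.7000 < 0.8 → No.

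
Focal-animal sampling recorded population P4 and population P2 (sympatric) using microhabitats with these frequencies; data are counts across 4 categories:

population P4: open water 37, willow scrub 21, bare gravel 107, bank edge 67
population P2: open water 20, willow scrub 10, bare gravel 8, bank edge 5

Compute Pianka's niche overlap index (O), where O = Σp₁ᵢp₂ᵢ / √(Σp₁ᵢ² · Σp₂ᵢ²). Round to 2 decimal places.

Proportions for population P4 (n=232): 37/232=0.1595, 21/232=0.0905, 107/232=0.4612, 67/232=0.2888
Proportions for population P2 (n=43): 20/43=0.4651, 10/43=0.2326, 8/43=0.1860, 5/43=0.1163
Σ p₁ᵢp₂ᵢ = 0.074183 + 0.021050 + 0.085783 + 0.033587 = 0.214603
Σp_1ᵢ² = 0.1595² + 0.0905² + 0.4612² + 0.2888² = 0.025440 + 0.008190 + 0.212705 + 0.083405 = 0.329740
Σp_2ᵢ² = 0.4651² + 0.2326² + 0.1860² + 0.1163² = 0.216318 + 0.054103 + 0.034596 + 0.013526 = 0.318543
O = 0.214603 / √(0.329740 × 0.318543) = 0.214603 / 0.3240931 = 0.6622

0.66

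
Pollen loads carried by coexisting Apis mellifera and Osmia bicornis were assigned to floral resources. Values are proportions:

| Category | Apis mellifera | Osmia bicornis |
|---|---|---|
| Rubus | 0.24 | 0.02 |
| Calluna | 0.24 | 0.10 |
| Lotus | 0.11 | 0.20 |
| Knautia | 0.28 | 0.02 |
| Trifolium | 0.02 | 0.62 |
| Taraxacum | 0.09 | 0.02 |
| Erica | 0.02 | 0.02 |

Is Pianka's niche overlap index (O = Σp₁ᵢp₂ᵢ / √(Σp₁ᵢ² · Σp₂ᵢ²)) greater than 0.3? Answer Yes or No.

Σ p₁ᵢp₂ᵢ = 0.0048 + 0.0240 + 0.0220 + 0.0056 + 0.0124 + 0.0018 + 0.0004 = 0.0710
Σp_1ᵢ² = 0.24² + 0.24² + 0.11² + 0.28² + 0.02² + 0.09² + 0.02² = 0.0576 + 0.0576 + 0.0121 + 0.0784 + 0.0004 + 0.0081 + 0.0004 = 0.2146
Σp_2ᵢ² = 0.02² + 0.10² + 0.20² + 0.02² + 0.62² + 0.02² + 0.02² = 0.0004 + 0.0100 + 0.0400 + 0.0004 + 0.3844 + 0.0004 + 0.0004 = 0.4360
O = 0.0710 / √(0.2146 × 0.4360) = 0.0710 / 0.30588 = 0.2321
O = 0.2321 < 0.3 → No.

No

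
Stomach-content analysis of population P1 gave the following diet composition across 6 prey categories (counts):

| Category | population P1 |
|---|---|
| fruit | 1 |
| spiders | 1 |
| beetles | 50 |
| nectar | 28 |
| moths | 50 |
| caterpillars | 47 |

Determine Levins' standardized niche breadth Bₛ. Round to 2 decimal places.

0.58

Proportions for population P1 (n=177): 1/177=0.0056, 1/177=0.0056, 50/177=0.2825, 28/177=0.1582, 50/177=0.2825, 47/177=0.2655
Σpᵢ² = 0.0056² + 0.0056² + 0.2825² + 0.1582² + 0.2825² + 0.2655² = 0.000031 + 0.000031 + 0.079806 + 0.025027 + 0.079806 + 0.070490 = 0.255191
B = 1 / 0.255191 = 3.9186
Bₛ = (B − 1)/(n − 1) = (3.9186 − 1)/(6 − 1) = 2.9186/5 = 0.5837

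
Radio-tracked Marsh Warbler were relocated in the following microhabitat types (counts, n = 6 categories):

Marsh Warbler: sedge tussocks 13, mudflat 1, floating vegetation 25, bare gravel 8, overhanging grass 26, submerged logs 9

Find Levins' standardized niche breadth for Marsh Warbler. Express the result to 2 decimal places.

Proportions for Marsh Warbler (n=82): 13/82=0.1585, 1/82=0.0122, 25/82=0.3049, 8/82=0.0976, 26/82=0.3171, 9/82=0.1098
Σpᵢ² = 0.1585² + 0.0122² + 0.3049² + 0.0976² + 0.3171² + 0.1098² = 0.025122 + 0.000149 + 0.092964 + 0.009526 + 0.100552 + 0.012056 = 0.240369
B = 1 / 0.240369 = 4.1603
Bₛ = (B − 1)/(n − 1) = (4.1603 − 1)/(6 − 1) = 3.1603/5 = 0.6321

0.63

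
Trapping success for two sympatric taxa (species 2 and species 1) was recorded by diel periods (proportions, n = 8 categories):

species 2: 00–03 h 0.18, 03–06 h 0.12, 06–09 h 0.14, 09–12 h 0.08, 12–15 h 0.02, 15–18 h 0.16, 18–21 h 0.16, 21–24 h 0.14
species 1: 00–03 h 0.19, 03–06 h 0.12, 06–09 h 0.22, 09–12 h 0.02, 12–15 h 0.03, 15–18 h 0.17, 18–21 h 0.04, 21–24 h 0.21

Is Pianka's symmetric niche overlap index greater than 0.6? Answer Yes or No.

Σ p₁ᵢp₂ᵢ = 0.0342 + 0.0144 + 0.0308 + 0.0016 + 0.0006 + 0.0272 + 0.0064 + 0.0294 = 0.1446
Σp_1ᵢ² = 0.18² + 0.12² + 0.14² + 0.08² + 0.02² + 0.16² + 0.16² + 0.14² = 0.0324 + 0.0144 + 0.0196 + 0.0064 + 0.0004 + 0.0256 + 0.0256 + 0.0196 = 0.1440
Σp_2ᵢ² = 0.19² + 0.12² + 0.22² + 0.02² + 0.03² + 0.17² + 0.04² + 0.21² = 0.0361 + 0.0144 + 0.0484 + 0.0004 + 0.0009 + 0.0289 + 0.0016 + 0.0441 = 0.1748
O = 0.1446 / √(0.1440 × 0.1748) = 0.1446 / 0.15865 = 0.9114
O = 0.9114 > 0.6 → Yes.

Yes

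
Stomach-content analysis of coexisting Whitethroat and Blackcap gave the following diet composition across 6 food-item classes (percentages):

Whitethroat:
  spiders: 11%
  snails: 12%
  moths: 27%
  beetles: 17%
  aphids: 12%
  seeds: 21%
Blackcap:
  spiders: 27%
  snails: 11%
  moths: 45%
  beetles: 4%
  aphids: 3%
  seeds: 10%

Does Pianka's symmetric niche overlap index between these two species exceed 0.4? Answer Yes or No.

Yes

Convert percentages to proportions (divide by 100).
Σ p₁ᵢp₂ᵢ = 0.0297 + 0.0132 + 0.1215 + 0.0068 + 0.0036 + 0.0210 = 0.1958
Σp_1ᵢ² = 0.11² + 0.12² + 0.27² + 0.17² + 0.12² + 0.21² = 0.0121 + 0.0144 + 0.0729 + 0.0289 + 0.0144 + 0.0441 = 0.1868
Σp_2ᵢ² = 0.27² + 0.11² + 0.45² + 0.04² + 0.03² + 0.10² = 0.0729 + 0.0121 + 0.2025 + 0.0016 + 0.0009 + 0.0100 = 0.3000
O = 0.1958 / √(0.1868 × 0.3000) = 0.1958 / 0.23673 = 0.8271
O = 0.8271 > 0.4 → Yes.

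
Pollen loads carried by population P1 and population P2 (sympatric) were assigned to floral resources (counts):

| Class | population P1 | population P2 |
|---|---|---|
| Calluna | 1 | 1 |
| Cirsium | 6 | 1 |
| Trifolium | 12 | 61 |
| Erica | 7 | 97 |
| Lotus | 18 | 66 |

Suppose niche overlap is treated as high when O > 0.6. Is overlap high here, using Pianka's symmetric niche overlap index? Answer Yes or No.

Yes

Proportions for population P1 (n=44): 1/44=0.0227, 6/44=0.1364, 12/44=0.2727, 7/44=0.1591, 18/44=0.4091
Proportions for population P2 (n=226): 1/226=0.0044, 1/226=0.0044, 61/226=0.2699, 97/226=0.4292, 66/226=0.2920
Σ p₁ᵢp₂ᵢ = 0.000100 + 0.000600 + 0.073602 + 0.068286 + 0.119457 = 0.262045
Σp_1ᵢ² = 0.0227² + 0.1364² + 0.2727² + 0.1591² + 0.4091² = 0.000515 + 0.018605 + 0.074365 + 0.025313 + 0.167363 = 0.286161
Σp_2ᵢ² = 0.0044² + 0.0044² + 0.2699² + 0.4292² + 0.2920² = 0.000019 + 0.000019 + 0.072846 + 0.184213 + 0.085264 = 0.342361
O = 0.262045 / √(0.286161 × 0.342361) = 0.262045 / 0.3130022 = 0.8372
O = 0.8372 > 0.6 → Yes.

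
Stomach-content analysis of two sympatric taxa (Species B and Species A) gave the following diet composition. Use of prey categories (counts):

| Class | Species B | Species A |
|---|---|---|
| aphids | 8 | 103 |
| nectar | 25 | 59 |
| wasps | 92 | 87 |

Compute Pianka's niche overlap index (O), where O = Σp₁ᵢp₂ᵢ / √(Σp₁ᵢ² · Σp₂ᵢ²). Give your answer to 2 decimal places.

Proportions for Species B (n=125): 8/125=0.0640, 25/125=0.2000, 92/125=0.7360
Proportions for Species A (n=249): 103/249=0.4137, 59/249=0.2369, 87/249=0.3494
Σ p₁ᵢp₂ᵢ = 0.026477 + 0.047380 + 0.257158 = 0.331015
Σp_1ᵢ² = 0.0640² + 0.2000² + 0.7360² = 0.004096 + 0.040000 + 0.541696 = 0.585792
Σp_2ᵢ² = 0.4137² + 0.2369² + 0.3494² = 0.171148 + 0.056122 + 0.122080 = 0.349350
O = 0.331015 / √(0.585792 × 0.349350) = 0.331015 / 0.4523786 = 0.7317

0.73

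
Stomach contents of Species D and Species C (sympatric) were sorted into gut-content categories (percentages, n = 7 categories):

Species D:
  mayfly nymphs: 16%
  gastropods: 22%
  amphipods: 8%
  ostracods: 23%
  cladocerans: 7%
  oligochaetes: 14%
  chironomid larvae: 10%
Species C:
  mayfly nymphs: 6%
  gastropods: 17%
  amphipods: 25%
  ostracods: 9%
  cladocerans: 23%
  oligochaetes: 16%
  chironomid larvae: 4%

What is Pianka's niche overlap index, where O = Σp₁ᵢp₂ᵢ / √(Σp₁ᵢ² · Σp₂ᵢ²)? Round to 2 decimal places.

0.74

Convert percentages to proportions (divide by 100).
Σ p₁ᵢp₂ᵢ = 0.0096 + 0.0374 + 0.0200 + 0.0207 + 0.0161 + 0.0224 + 0.0040 = 0.1302
Σp_1ᵢ² = 0.16² + 0.22² + 0.08² + 0.23² + 0.07² + 0.14² + 0.10² = 0.0256 + 0.0484 + 0.0064 + 0.0529 + 0.0049 + 0.0196 + 0.0100 = 0.1678
Σp_2ᵢ² = 0.06² + 0.17² + 0.25² + 0.09² + 0.23² + 0.16² + 0.04² = 0.0036 + 0.0289 + 0.0625 + 0.0081 + 0.0529 + 0.0256 + 0.0016 = 0.1832
O = 0.1302 / √(0.1678 × 0.1832) = 0.1302 / 0.17533 = 0.7426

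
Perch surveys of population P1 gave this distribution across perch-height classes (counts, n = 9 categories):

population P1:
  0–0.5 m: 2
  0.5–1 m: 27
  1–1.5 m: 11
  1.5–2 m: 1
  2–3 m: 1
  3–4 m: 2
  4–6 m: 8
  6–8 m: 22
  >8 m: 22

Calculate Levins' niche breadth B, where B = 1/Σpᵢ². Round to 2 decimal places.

4.87

Proportions for population P1 (n=96): 2/96=0.0208, 27/96=0.2813, 11/96=0.1146, 1/96=0.0104, 1/96=0.0104, 2/96=0.0208, 8/96=0.0833, 22/96=0.2292, 22/96=0.2292
Σpᵢ² = 0.0208² + 0.2813² + 0.1146² + 0.0104² + 0.0104² + 0.0208² + 0.0833² + 0.2292² + 0.2292² = 0.000433 + 0.079130 + 0.013133 + 0.000108 + 0.000108 + 0.000433 + 0.006939 + 0.052533 + 0.052533 = 0.205350
B = 1 / 0.205350 = 4.8697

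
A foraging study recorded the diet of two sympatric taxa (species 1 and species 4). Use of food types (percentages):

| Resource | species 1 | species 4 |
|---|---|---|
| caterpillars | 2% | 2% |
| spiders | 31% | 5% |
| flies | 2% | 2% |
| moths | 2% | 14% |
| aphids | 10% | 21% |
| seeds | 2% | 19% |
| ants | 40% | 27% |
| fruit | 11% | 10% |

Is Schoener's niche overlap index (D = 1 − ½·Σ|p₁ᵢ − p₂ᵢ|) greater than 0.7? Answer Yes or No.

Convert percentages to proportions (divide by 100).
Σ|p₁ᵢ − p₂ᵢ| = 0.00 + 0.26 + 0.00 + 0.12 + 0.11 + 0.17 + 0.13 + 0.01 = 0.80
D = 1 − ½ × 0.80 = 1 − 0.400 = 0.6000
D = 0.6000 < 0.7 → No.

No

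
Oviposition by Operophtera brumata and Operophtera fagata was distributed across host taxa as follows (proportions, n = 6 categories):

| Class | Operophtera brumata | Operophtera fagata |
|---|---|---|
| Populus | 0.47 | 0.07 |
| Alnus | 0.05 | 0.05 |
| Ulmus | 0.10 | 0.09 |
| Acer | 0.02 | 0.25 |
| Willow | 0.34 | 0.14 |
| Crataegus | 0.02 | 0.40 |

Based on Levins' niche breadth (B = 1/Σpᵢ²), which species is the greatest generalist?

Operophtera fagata

Σp_brumᵢ² = 0.47² + 0.05² + 0.10² + 0.02² + 0.34² + 0.02² = 0.2209 + 0.0025 + 0.0100 + 0.0004 + 0.1156 + 0.0004 = 0.3498
B_brum = 1 / 0.3498 = 2.8588
Σp_fagaᵢ² = 0.07² + 0.05² + 0.09² + 0.25² + 0.14² + 0.40² = 0.0049 + 0.0025 + 0.0081 + 0.0625 + 0.0196 + 0.1600 = 0.2576
B_faga = 1 / 0.2576 = 3.8820
Highest B → broadest niche (most generalist): Operophtera fagata (B = 3.88).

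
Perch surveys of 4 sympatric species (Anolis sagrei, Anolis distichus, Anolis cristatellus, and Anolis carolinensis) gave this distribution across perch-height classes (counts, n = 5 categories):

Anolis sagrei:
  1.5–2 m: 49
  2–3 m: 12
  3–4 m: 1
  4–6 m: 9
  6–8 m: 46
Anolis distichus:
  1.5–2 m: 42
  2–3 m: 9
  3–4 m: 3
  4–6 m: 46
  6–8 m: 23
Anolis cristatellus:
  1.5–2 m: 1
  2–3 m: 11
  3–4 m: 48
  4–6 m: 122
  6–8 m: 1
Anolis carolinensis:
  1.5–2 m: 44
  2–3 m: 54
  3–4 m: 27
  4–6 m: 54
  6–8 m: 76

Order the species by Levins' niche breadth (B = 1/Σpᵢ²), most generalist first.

Anolis carolinensis > Anolis distichus > Anolis sagrei > Anolis cristatellus

Proportions for Anolis sagrei (n=117): 49/117=0.4188, 12/117=0.1026, 1/117=0.0085, 9/117=0.0769, 46/117=0.3932
Proportions for Anolis distichus (n=123): 42/123=0.3415, 9/123=0.0732, 3/123=0.0244, 46/123=0.3740, 23/123=0.1870
Proportions for Anolis cristatellus (n=183): 1/183=0.0055, 11/183=0.0601, 48/183=0.2623, 122/183=0.6667, 1/183=0.0055
Proportions for Anolis carolinensis (n=255): 44/255=0.1725, 54/255=0.2118, 27/255=0.1059, 54/255=0.2118, 76/255=0.2980
Σp_sagrᵢ² = 0.4188² + 0.1026² + 0.0085² + 0.0769² + 0.3932² = 0.175393 + 0.010527 + 0.000072 + 0.005914 + 0.154606 = 0.346512
B_sagr = 1 / 0.346512 = 2.8859
Σp_distᵢ² = 0.3415² + 0.0732² + 0.0244² + 0.3740² + 0.1870² = 0.116622 + 0.005358 + 0.000595 + 0.139876 + 0.034969 = 0.297420
B_dist = 1 / 0.297420 = 3.3622
Σp_crisᵢ² = 0.0055² + 0.0601² + 0.2623² + 0.6667² + 0.0055² = 0.000030 + 0.003612 + 0.068801 + 0.444489 + 0.000030 = 0.516962
B_cris = 1 / 0.516962 = 1.9344
Σp_caroᵢ² = 0.1725² + 0.2118² + 0.1059² + 0.2118² + 0.2980² = 0.029756 + 0.044859 + 0.011215 + 0.044859 + 0.088804 = 0.219493
B_caro = 1 / 0.219493 = 4.5560
Ranking by B (broadest → narrowest): Anolis carolinensis (4.56) > Anolis distichus (3.36) > Anolis sagrei (2.89) > Anolis cristatellus (1.93)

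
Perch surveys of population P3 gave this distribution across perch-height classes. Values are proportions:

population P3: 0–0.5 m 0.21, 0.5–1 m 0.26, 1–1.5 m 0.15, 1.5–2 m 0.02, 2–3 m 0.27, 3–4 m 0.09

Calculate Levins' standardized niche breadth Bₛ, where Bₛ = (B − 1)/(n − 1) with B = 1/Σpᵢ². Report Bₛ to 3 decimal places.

Σpᵢ² = 0.21² + 0.26² + 0.15² + 0.02² + 0.27² + 0.09² = 0.0441 + 0.0676 + 0.0225 + 0.0004 + 0.0729 + 0.0081 = 0.2156
B = 1 / 0.2156 = 4.63822
Bₛ = (B − 1)/(n − 1) = (4.63822 − 1)/(6 − 1) = 3.63822/5 = 0.72764

0.728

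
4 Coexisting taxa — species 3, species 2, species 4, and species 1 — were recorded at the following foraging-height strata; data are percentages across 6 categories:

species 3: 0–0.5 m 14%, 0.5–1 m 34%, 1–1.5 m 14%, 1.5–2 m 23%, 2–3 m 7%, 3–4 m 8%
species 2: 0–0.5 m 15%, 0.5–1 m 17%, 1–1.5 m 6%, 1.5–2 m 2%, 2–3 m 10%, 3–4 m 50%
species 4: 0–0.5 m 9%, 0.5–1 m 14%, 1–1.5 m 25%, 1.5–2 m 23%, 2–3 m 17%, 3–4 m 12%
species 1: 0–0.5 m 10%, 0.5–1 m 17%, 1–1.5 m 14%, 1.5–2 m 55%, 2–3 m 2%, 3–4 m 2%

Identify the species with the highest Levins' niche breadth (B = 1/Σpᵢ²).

Convert percentages to proportions (divide by 100).
Σp_3ᵢ² = 0.14² + 0.34² + 0.14² + 0.23² + 0.07² + 0.08² = 0.0196 + 0.1156 + 0.0196 + 0.0529 + 0.0049 + 0.0064 = 0.2190
B_3 = 1 / 0.2190 = 4.5662
Σp_2ᵢ² = 0.15² + 0.17² + 0.06² + 0.02² + 0.10² + 0.50² = 0.0225 + 0.0289 + 0.0036 + 0.0004 + 0.0100 + 0.2500 = 0.3154
B_2 = 1 / 0.3154 = 3.1706
Σp_4ᵢ² = 0.09² + 0.14² + 0.25² + 0.23² + 0.17² + 0.12² = 0.0081 + 0.0196 + 0.0625 + 0.0529 + 0.0289 + 0.0144 = 0.1864
B_4 = 1 / 0.1864 = 5.3648
Σp_1ᵢ² = 0.10² + 0.17² + 0.14² + 0.55² + 0.02² + 0.02² = 0.0100 + 0.0289 + 0.0196 + 0.3025 + 0.0004 + 0.0004 = 0.3618
B_1 = 1 / 0.3618 = 2.7640
Highest B → broadest niche (most generalist): species 4 (B = 5.36).

species 4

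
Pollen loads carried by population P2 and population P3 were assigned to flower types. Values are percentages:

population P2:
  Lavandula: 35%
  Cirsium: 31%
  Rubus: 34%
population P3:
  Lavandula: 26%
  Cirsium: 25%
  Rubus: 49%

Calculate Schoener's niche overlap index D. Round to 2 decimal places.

0.85

Convert percentages to proportions (divide by 100).
Σ|p₁ᵢ − p₂ᵢ| = 0.09 + 0.06 + 0.15 = 0.30
D = 1 − ½ × 0.30 = 1 − 0.150 = 0.8500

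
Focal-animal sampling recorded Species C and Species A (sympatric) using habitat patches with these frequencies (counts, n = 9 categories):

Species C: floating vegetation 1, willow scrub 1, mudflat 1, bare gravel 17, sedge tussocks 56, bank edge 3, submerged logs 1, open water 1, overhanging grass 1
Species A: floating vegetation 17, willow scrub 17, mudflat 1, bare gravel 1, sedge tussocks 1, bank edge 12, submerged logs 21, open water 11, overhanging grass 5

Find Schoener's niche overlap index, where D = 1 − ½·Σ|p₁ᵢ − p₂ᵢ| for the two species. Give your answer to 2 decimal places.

Proportions for Species C (n=82): 1/82=0.0122, 1/82=0.0122, 1/82=0.0122, 17/82=0.2073, 56/82=0.6829, 3/82=0.0366, 1/82=0.0122, 1/82=0.0122, 1/82=0.0122
Proportions for Species A (n=86): 17/86=0.1977, 17/86=0.1977, 1/86=0.0116, 1/86=0.0116, 1/86=0.0116, 12/86=0.1395, 21/86=0.2442, 11/86=0.1279, 5/86=0.0581
Σ|p₁ᵢ − p₂ᵢ| = 0.1855 + 0.1855 + 0.0006 + 0.1957 + 0.6713 + 0.1029 + 0.2320 + 0.1157 + 0.0459 = 1.7351
D = 1 − ½ × 1.7351 = 1 − 0.86755 = 0.13245

0.13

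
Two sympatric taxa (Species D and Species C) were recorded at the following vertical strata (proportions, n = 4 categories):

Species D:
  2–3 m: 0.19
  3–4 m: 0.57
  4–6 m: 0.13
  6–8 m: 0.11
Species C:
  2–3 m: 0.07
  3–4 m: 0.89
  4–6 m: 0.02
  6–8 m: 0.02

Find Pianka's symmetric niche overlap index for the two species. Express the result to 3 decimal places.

Σ p₁ᵢp₂ᵢ = 0.0133 + 0.5073 + 0.0026 + 0.0022 = 0.5254
Σp_1ᵢ² = 0.19² + 0.57² + 0.13² + 0.11² = 0.0361 + 0.3249 + 0.0169 + 0.0121 = 0.3900
Σp_2ᵢ² = 0.07² + 0.89² + 0.02² + 0.02² = 0.0049 + 0.7921 + 0.0004 + 0.0004 = 0.7978
O = 0.5254 / √(0.3900 × 0.7978) = 0.5254 / 0.557801 = 0.94191

0.942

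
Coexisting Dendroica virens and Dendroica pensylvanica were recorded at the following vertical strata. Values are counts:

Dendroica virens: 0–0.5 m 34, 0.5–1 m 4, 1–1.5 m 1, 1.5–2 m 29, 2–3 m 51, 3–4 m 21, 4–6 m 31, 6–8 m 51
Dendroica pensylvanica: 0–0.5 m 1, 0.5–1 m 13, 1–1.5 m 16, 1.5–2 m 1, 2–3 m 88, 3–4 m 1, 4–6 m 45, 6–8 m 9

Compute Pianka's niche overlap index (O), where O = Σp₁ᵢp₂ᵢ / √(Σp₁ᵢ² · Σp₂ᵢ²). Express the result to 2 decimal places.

0.69

Proportions for Dendroica virens (n=222): 34/222=0.1532, 4/222=0.0180, 1/222=0.0045, 29/222=0.1306, 51/222=0.2297, 21/222=0.0946, 31/222=0.1396, 51/222=0.2297
Proportions for Dendroica pensylvanica (n=174): 1/174=0.0057, 13/174=0.0747, 16/174=0.0920, 1/174=0.0057, 88/174=0.5057, 1/174=0.0057, 45/174=0.2586, 9/174=0.0517
Σ p₁ᵢp₂ᵢ = 0.000873 + 0.001345 + 0.000414 + 0.000744 + 0.116159 + 0.000539 + 0.036101 + 0.011875 = 0.168050
Σp_1ᵢ² = 0.1532² + 0.0180² + 0.0045² + 0.1306² + 0.2297² + 0.0946² + 0.1396² + 0.2297² = 0.023470 + 0.000324 + 0.000020 + 0.017056 + 0.052762 + 0.008949 + 0.019488 + 0.052762 = 0.174831
Σp_2ᵢ² = 0.0057² + 0.0747² + 0.0920² + 0.0057² + 0.5057² + 0.0057² + 0.2586² + 0.0517² = 0.000032 + 0.005580 + 0.008464 + 0.000032 + 0.255732 + 0.000032 + 0.066874 + 0.002673 = 0.339419
O = 0.168050 / √(0.174831 × 0.339419) = 0.168050 / 0.2436000 = 0.6899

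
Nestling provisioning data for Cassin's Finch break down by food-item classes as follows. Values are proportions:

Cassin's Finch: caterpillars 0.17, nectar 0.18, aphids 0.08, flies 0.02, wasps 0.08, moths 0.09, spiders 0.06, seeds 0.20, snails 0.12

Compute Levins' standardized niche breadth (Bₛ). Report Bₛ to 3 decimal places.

0.764

Σpᵢ² = 0.17² + 0.18² + 0.08² + 0.02² + 0.08² + 0.09² + 0.06² + 0.20² + 0.12² = 0.0289 + 0.0324 + 0.0064 + 0.0004 + 0.0064 + 0.0081 + 0.0036 + 0.0400 + 0.0144 = 0.1406
B = 1 / 0.1406 = 7.11238
Bₛ = (B − 1)/(n − 1) = (7.11238 − 1)/(9 − 1) = 6.11238/8 = 0.76405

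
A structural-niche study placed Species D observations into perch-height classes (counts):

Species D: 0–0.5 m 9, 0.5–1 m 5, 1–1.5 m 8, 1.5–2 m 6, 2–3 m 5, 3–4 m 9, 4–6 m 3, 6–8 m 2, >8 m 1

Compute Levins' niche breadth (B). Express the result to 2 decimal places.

7.07

Proportions for Species D (n=48): 9/48=0.1875, 5/48=0.1042, 8/48=0.1667, 6/48=0.1250, 5/48=0.1042, 9/48=0.1875, 3/48=0.0625, 2/48=0.0417, 1/48=0.0208
Σpᵢ² = 0.1875² + 0.1042² + 0.1667² + 0.1250² + 0.1042² + 0.1875² + 0.0625² + 0.0417² + 0.0208² = 0.035156 + 0.010858 + 0.027789 + 0.015625 + 0.010858 + 0.035156 + 0.003906 + 0.001739 + 0.000433 = 0.141520
B = 1 / 0.141520 = 7.0661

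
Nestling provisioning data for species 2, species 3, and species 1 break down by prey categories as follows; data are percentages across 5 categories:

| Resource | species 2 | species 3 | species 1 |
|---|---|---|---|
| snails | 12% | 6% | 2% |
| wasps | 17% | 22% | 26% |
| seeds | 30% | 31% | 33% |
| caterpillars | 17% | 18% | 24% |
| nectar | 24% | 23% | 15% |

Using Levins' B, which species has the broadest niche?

species 2

Convert percentages to proportions (divide by 100).
Σp_2ᵢ² = 0.12² + 0.17² + 0.30² + 0.17² + 0.24² = 0.0144 + 0.0289 + 0.0900 + 0.0289 + 0.0576 = 0.2198
B_2 = 1 / 0.2198 = 4.5496
Σp_3ᵢ² = 0.06² + 0.22² + 0.31² + 0.18² + 0.23² = 0.0036 + 0.0484 + 0.0961 + 0.0324 + 0.0529 = 0.2334
B_3 = 1 / 0.2334 = 4.2845
Σp_1ᵢ² = 0.02² + 0.26² + 0.33² + 0.24² + 0.15² = 0.0004 + 0.0676 + 0.1089 + 0.0576 + 0.0225 = 0.2570
B_1 = 1 / 0.2570 = 3.8911
Highest B → broadest niche (most generalist): species 2 (B = 4.55).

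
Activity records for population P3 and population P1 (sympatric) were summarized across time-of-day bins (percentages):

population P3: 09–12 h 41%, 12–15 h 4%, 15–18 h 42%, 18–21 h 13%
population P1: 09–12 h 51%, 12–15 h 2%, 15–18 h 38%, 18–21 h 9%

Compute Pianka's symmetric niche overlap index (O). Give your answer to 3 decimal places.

0.985

Convert percentages to proportions (divide by 100).
Σ p₁ᵢp₂ᵢ = 0.2091 + 0.0008 + 0.1596 + 0.0117 = 0.3812
Σp_1ᵢ² = 0.41² + 0.04² + 0.42² + 0.13² = 0.1681 + 0.0016 + 0.1764 + 0.0169 = 0.3630
Σp_2ᵢ² = 0.51² + 0.02² + 0.38² + 0.09² = 0.2601 + 0.0004 + 0.1444 + 0.0081 = 0.4130
O = 0.3812 / √(0.3630 × 0.4130) = 0.3812 / 0.387194 = 0.98452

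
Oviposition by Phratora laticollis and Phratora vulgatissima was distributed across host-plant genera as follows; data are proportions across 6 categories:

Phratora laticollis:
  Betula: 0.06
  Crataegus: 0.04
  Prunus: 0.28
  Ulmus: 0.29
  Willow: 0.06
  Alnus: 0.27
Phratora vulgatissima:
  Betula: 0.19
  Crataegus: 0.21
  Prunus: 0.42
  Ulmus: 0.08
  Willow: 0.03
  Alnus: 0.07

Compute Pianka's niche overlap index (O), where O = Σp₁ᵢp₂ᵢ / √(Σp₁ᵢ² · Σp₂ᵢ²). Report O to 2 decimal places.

Σ p₁ᵢp₂ᵢ = 0.0114 + 0.0084 + 0.1176 + 0.0232 + 0.0018 + 0.0189 = 0.1813
Σp_1ᵢ² = 0.06² + 0.04² + 0.28² + 0.29² + 0.06² + 0.27² = 0.0036 + 0.0016 + 0.0784 + 0.0841 + 0.0036 + 0.0729 = 0.2442
Σp_2ᵢ² = 0.19² + 0.21² + 0.42² + 0.08² + 0.03² + 0.07² = 0.0361 + 0.0441 + 0.1764 + 0.0064 + 0.0009 + 0.0049 = 0.2688
O = 0.1813 / √(0.2442 × 0.2688) = 0.1813 / 0.25620 = 0.7077

0.71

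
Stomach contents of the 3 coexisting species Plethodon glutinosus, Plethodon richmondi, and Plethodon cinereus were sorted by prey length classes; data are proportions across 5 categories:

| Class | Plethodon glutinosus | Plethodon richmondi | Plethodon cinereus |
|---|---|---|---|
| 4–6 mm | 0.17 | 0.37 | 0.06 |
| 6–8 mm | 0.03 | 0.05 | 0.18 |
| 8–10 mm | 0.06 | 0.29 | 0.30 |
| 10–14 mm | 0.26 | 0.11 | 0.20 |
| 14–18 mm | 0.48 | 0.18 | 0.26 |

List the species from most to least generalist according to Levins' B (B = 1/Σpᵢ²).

Σp_glutᵢ² = 0.17² + 0.03² + 0.06² + 0.26² + 0.48² = 0.0289 + 0.0009 + 0.0036 + 0.0676 + 0.2304 = 0.3314
B_glut = 1 / 0.3314 = 3.0175
Σp_richᵢ² = 0.37² + 0.05² + 0.29² + 0.11² + 0.18² = 0.1369 + 0.0025 + 0.0841 + 0.0121 + 0.0324 = 0.2680
B_rich = 1 / 0.2680 = 3.7313
Σp_cineᵢ² = 0.06² + 0.18² + 0.30² + 0.20² + 0.26² = 0.0036 + 0.0324 + 0.0900 + 0.0400 + 0.0676 = 0.2336
B_cine = 1 / 0.2336 = 4.2808
Ranking by B (broadest → narrowest): Plethodon cinereus (4.28) > Plethodon richmondi (3.73) > Plethodon glutinosus (3.02)

Plethodon cinereus > Plethodon richmondi > Plethodon glutinosus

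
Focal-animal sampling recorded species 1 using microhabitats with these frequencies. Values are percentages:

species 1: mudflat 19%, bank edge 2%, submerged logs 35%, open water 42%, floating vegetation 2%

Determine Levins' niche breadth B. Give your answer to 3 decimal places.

Convert percentages to proportions (divide by 100).
Σpᵢ² = 0.19² + 0.02² + 0.35² + 0.42² + 0.02² = 0.0361 + 0.0004 + 0.1225 + 0.1764 + 0.0004 = 0.3358
B = 1 / 0.3358 = 2.97796

2.978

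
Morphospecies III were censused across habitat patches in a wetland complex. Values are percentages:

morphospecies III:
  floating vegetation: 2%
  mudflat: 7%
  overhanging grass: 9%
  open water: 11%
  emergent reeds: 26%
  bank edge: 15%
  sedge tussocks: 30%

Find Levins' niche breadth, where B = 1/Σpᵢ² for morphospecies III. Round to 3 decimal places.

4.864

Convert percentages to proportions (divide by 100).
Σpᵢ² = 0.02² + 0.07² + 0.09² + 0.11² + 0.26² + 0.15² + 0.30² = 0.0004 + 0.0049 + 0.0081 + 0.0121 + 0.0676 + 0.0225 + 0.0900 = 0.2056
B = 1 / 0.2056 = 4.86381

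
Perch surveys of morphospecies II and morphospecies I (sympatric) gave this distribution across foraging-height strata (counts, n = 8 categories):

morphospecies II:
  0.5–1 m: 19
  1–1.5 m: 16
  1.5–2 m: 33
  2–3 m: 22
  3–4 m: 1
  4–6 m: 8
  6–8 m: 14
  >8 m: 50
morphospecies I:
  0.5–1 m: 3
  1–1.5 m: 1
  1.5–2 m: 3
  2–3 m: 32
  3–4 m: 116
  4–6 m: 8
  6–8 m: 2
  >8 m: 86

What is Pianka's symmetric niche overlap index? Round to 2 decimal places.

Proportions for morphospecies II (n=163): 19/163=0.1166, 16/163=0.0982, 33/163=0.2025, 22/163=0.1350, 1/163=0.0061, 8/163=0.0491, 14/163=0.0859, 50/163=0.3067
Proportions for morphospecies I (n=251): 3/251=0.0120, 1/251=0.0040, 3/251=0.0120, 32/251=0.1275, 116/251=0.4622, 8/251=0.0319, 2/251=0.0080, 86/251=0.3426
Σ p₁ᵢp₂ᵢ = 0.001399 + 0.000393 + 0.002430 + 0.017213 + 0.002819 + 0.001566 + 0.000687 + 0.105075 = 0.131582
Σp_1ᵢ² = 0.1166² + 0.0982² + 0.2025² + 0.1350² + 0.0061² + 0.0491² + 0.0859² + 0.3067² = 0.013596 + 0.009643 + 0.041006 + 0.018225 + 0.000037 + 0.002411 + 0.007379 + 0.094065 = 0.186362
Σp_2ᵢ² = 0.0120² + 0.0040² + 0.0120² + 0.1275² + 0.4622² + 0.0319² + 0.0080² + 0.3426² = 0.000144 + 0.000016 + 0.000144 + 0.016256 + 0.213629 + 0.001018 + 0.000064 + 0.117375 = 0.348646
O = 0.131582 / √(0.186362 × 0.348646) = 0.131582 / 0.2549007 = 0.5162

0.52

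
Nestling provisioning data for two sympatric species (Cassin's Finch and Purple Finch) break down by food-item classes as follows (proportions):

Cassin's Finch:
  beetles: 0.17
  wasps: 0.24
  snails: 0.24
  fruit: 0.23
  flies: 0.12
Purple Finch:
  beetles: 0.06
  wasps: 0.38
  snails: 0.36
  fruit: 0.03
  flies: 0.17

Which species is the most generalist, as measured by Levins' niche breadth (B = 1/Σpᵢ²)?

Σp_Cassᵢ² = 0.17² + 0.24² + 0.24² + 0.23² + 0.12² = 0.0289 + 0.0576 + 0.0576 + 0.0529 + 0.0144 = 0.2114
B_Cass = 1 / 0.2114 = 4.7304
Σp_Purpᵢ² = 0.06² + 0.38² + 0.36² + 0.03² + 0.17² = 0.0036 + 0.1444 + 0.1296 + 0.0009 + 0.0289 = 0.3074
B_Purp = 1 / 0.3074 = 3.2531
Highest B → broadest niche (most generalist): Cassin's Finch (B = 4.73).

Cassin's Finch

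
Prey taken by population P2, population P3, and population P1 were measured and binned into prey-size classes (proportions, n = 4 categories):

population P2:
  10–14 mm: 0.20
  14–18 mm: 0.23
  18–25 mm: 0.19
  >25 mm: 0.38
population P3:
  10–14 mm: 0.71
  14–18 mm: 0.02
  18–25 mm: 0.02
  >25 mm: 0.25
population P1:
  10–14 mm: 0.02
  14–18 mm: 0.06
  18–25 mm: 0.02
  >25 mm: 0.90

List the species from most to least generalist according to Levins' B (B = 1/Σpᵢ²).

population P2 > population P3 > population P1

Σp_P2ᵢ² = 0.20² + 0.23² + 0.19² + 0.38² = 0.0400 + 0.0529 + 0.0361 + 0.1444 = 0.2734
B_P2 = 1 / 0.2734 = 3.6576
Σp_P3ᵢ² = 0.71² + 0.02² + 0.02² + 0.25² = 0.5041 + 0.0004 + 0.0004 + 0.0625 = 0.5674
B_P3 = 1 / 0.5674 = 1.7624
Σp_P1ᵢ² = 0.02² + 0.06² + 0.02² + 0.90² = 0.0004 + 0.0036 + 0.0004 + 0.8100 = 0.8144
B_P1 = 1 / 0.8144 = 1.2279
Ranking by B (broadest → narrowest): population P2 (3.66) > population P3 (1.76) > population P1 (1.23)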